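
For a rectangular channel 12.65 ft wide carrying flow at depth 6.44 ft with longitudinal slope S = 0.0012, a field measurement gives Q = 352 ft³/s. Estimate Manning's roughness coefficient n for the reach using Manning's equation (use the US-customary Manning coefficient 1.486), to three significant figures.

A = b·y = 12.65 × 6.44 = 81.47 ft²
P = b + 2y = 12.65 + 2×6.44 = 25.53 ft
R = A/P = 81.47/25.53 = 3.191 ft
n = (1.486/Q)·A·R^(2/3)·S^(1/2) = (1.486/352) × 81.47 × 2.167 × 0.03464 = 0.02582

0.0258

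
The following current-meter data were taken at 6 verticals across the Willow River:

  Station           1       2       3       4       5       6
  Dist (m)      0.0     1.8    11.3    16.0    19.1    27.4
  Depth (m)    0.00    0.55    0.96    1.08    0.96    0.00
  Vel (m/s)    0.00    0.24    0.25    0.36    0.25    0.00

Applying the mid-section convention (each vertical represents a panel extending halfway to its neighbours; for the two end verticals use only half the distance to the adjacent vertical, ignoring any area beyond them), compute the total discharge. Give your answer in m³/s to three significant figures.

5.33 m³/s

w_2 = (11.3 − 0.0)/2 = 5.65 m; q_2 = 0.24 × 0.55 × 5.65 = 0.7458 m³/s
w_3 = (16.0 − 1.8)/2 = 7.1 m; q_3 = 0.25 × 0.96 × 7.1 = 1.704 m³/s
w_4 = (19.1 − 11.3)/2 = 3.9 m; q_4 = 0.36 × 1.08 × 3.9 = 1.516 m³/s
w_5 = (27.4 − 16.0)/2 = 5.7 m; q_5 = 0.25 × 0.96 × 5.7 = 1.368 m³/s
Stations 1, 6 contribute zero (depth or velocity is 0).
Q = Σ qᵢ = 5.334 m³/s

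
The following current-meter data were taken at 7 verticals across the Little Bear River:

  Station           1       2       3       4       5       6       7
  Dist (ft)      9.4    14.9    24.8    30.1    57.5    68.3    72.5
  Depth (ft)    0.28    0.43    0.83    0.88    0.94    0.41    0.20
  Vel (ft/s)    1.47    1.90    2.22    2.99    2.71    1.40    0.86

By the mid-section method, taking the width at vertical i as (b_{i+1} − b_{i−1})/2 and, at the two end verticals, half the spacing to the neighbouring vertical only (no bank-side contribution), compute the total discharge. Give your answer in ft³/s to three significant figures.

w_1 = (14.9 − 9.4)/2 = 2.75 ft; q_1 = 1.47 × 0.28 × 2.75 = 1.132 ft³/s
w_2 = (24.8 − 9.4)/2 = 7.7 ft; q_2 = 1.90 × 0.43 × 7.7 = 6.291 ft³/s
w_3 = (30.1 − 14.9)/2 = 7.6 ft; q_3 = 2.22 × 0.83 × 7.6 = 14.00 ft³/s
w_4 = (57.5 − 24.8)/2 = 16.35 ft; q_4 = 2.99 × 0.88 × 16.35 = 43.02 ft³/s
w_5 = (68.3 − 30.1)/2 = 19.1 ft; q_5 = 2.71 × 0.94 × 19.1 = 48.66 ft³/s
w_6 = (72.5 − 57.5)/2 = 7.5 ft; q_6 = 1.40 × 0.41 × 7.5 = 4.305 ft³/s
w_7 = (72.5 − 68.3)/2 = 2.1 ft; q_7 = 0.86 × 0.20 × 2.1 = 0.3612 ft³/s
Q = Σ qᵢ = 117.8 ft³/s

118 ft³/s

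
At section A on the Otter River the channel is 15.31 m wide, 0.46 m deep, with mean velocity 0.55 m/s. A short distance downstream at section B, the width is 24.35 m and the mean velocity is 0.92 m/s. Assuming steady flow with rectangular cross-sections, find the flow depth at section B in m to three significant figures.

0.173 m

Q = A₁V₁ = (15.31×0.46) × 0.55 = 3.873 m³/s
d₂ = Q/(b₂ V₂) = 3.873/(24.35×0.92) = 0.1729 m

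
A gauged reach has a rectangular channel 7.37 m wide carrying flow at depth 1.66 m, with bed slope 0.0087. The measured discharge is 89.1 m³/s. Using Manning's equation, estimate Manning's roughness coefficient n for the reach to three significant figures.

A = b·y = 7.37 × 1.66 = 12.23 m²
P = b + 2y = 7.37 + 2×1.66 = 10.69 m
R = A/P = 12.23/10.69 = 1.144 m
n = (1/Q)·A·R^(2/3)·S^(1/2) = (1/89.1) × 12.23 × 1.094 × 0.09327 = 0.01401

0.0140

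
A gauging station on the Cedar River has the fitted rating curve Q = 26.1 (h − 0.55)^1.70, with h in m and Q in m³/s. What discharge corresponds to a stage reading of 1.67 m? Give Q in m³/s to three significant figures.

Q = 26.1 × (1.67 − 0.55)^1.70 = 26.1 × 1.12^1.70 = 31.65 m³/s

31.6 m³/s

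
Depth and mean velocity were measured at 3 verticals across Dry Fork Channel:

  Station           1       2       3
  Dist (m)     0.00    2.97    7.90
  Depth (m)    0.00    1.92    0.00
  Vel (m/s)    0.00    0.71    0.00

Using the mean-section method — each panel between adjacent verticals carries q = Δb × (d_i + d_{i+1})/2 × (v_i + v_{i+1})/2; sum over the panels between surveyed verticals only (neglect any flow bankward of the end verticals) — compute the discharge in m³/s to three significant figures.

Panel 1-2: Δb = 2.97 m, d̄ = (0.00+1.92)/2 = 0.96, v̄ = (0.00+0.71)/2 = 0.355 → q = 2.97×0.96×0.355 = 1.012 m³/s
Panel 2-3: Δb = 4.93 m, d̄ = (1.92+0.00)/2 = 0.96, v̄ = (0.71+0.00)/2 = 0.355 → q = 4.93×0.96×0.355 = 1.680 m³/s
Q = Σ q = 2.692 m³/s

2.69 m³/s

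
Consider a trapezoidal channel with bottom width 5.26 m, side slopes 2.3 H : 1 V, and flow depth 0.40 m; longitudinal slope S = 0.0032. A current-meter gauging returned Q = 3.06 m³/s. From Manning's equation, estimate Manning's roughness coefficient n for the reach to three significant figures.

0.0223

A = (b + z·y)·y = (5.26 + 2.3×0.40)×0.40 = 2.472 m²
P = b + 2y√(1+z²) = 5.26 + 2×0.40×√(1+2.3²) = 7.266 m
R = A/P = 2.472/7.266 = 0.3402 m
n = (1/Q)·A·R^(2/3)·S^(1/2) = (1/3.06) × 2.472 × 0.4873 × 0.05657 = 0.02227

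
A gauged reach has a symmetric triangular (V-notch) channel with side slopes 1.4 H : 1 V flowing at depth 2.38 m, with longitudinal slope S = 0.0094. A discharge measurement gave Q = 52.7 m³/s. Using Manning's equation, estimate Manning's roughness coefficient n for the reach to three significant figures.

A = z·y² = 1.4×2.38² = 7.930 m²
P = 2y√(1+z²) = 2×2.38×√(1+1.4²) = 8.189 m
R = A/P = 7.930/8.189 = 0.9683 m
n = (1/Q)·A·R^(2/3)·S^(1/2) = (1/52.7) × 7.930 × 0.9788 × 0.09695 = 0.01428

0.0143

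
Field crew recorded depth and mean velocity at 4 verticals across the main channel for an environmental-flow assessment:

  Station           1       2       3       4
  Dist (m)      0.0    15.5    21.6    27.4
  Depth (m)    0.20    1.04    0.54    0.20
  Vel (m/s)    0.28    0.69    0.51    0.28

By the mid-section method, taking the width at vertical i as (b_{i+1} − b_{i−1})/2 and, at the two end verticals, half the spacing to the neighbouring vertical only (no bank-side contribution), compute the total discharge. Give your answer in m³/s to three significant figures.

9.99 m³/s

w_1 = (15.5 − 0.0)/2 = 7.75 m; q_1 = 0.28 × 0.20 × 7.75 = 0.4340 m³/s
w_2 = (21.6 − 0.0)/2 = 10.8 m; q_2 = 0.69 × 1.04 × 10.8 = 7.750 m³/s
w_3 = (27.4 − 15.5)/2 = 5.95 m; q_3 = 0.51 × 0.54 × 5.95 = 1.639 m³/s
w_4 = (27.4 − 21.6)/2 = 2.9 m; q_4 = 0.28 × 0.20 × 2.9 = 0.1624 m³/s
Q = Σ qᵢ = 9.985 m³/s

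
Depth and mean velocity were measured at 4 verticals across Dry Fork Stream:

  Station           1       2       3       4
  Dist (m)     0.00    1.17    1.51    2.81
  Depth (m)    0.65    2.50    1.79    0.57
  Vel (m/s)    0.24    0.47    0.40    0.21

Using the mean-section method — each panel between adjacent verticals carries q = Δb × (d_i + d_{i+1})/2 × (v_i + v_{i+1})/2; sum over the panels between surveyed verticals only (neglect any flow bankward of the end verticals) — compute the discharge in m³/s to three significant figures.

Panel 1-2: Δb = 1.17 m, d̄ = (0.65+2.50)/2 = 1.575, v̄ = (0.24+0.47)/2 = 0.355 → q = 1.17×1.575×0.355 = 0.6542 m³/s
Panel 2-3: Δb = 0.34 m, d̄ = (2.50+1.79)/2 = 2.145, v̄ = (0.47+0.40)/2 = 0.435 → q = 0.34×2.145×0.435 = 0.3172 m³/s
Panel 3-4: Δb = 1.3 m, d̄ = (1.79+0.57)/2 = 1.18, v̄ = (0.40+0.21)/2 = 0.305 → q = 1.3×1.18×0.305 = 0.4679 m³/s
Q = Σ q = 1.439 m³/s

1.44 m³/s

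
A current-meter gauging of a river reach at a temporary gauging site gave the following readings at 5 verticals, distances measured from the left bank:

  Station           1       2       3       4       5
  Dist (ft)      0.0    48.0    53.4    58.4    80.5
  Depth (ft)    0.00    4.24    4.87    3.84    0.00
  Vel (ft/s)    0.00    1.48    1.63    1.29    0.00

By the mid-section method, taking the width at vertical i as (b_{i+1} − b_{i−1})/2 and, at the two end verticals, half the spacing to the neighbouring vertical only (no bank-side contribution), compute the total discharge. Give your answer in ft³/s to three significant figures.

276 ft³/s

w_2 = (53.4 − 0.0)/2 = 26.7 ft; q_2 = 1.48 × 4.24 × 26.7 = 167.5 ft³/s
w_3 = (58.4 − 48.0)/2 = 5.2 ft; q_3 = 1.63 × 4.87 × 5.2 = 41.28 ft³/s
w_4 = (80.5 − 53.4)/2 = 13.55 ft; q_4 = 1.29 × 3.84 × 13.55 = 67.12 ft³/s
Stations 1, 5 contribute zero (depth or velocity is 0).
Q = Σ qᵢ = 275.9 ft³/s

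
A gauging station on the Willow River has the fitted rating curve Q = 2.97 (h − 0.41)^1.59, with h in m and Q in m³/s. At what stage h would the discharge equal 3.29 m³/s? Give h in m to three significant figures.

1.48 m

h − h₀ = (Q/C)^(1/b) = (3.29/2.97)^(1/1.59) = 1.066 m
h = 0.41 + 1.066 = 1.476 m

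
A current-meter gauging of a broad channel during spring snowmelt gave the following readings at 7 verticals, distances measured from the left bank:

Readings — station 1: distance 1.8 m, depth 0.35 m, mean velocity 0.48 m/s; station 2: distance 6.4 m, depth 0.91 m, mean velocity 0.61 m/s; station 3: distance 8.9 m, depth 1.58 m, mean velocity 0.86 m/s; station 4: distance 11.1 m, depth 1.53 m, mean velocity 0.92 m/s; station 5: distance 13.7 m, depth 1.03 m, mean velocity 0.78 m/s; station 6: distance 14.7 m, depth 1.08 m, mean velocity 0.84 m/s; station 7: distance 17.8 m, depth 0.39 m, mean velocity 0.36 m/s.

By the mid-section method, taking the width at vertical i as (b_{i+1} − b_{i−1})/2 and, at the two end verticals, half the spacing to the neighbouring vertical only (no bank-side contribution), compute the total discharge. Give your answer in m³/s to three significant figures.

w_1 = (6.4 − 1.8)/2 = 2.3 m; q_1 = 0.48 × 0.35 × 2.3 = 0.3864 m³/s
w_2 = (8.9 − 1.8)/2 = 3.55 m; q_2 = 0.61 × 0.91 × 3.55 = 1.971 m³/s
w_3 = (11.1 − 6.4)/2 = 2.35 m; q_3 = 0.86 × 1.58 × 2.35 = 3.193 m³/s
w_4 = (13.7 − 8.9)/2 = 2.4 m; q_4 = 0.92 × 1.53 × 2.4 = 3.378 m³/s
w_5 = (14.7 − 11.1)/2 = 1.8 m; q_5 = 0.78 × 1.03 × 1.8 = 1.446 m³/s
w_6 = (17.8 − 13.7)/2 = 2.05 m; q_6 = 0.84 × 1.08 × 2.05 = 1.860 m³/s
w_7 = (17.8 − 14.7)/2 = 1.55 m; q_7 = 0.36 × 0.39 × 1.55 = 0.2176 m³/s
Q = Σ qᵢ = 12.45 m³/s

12.5 m³/s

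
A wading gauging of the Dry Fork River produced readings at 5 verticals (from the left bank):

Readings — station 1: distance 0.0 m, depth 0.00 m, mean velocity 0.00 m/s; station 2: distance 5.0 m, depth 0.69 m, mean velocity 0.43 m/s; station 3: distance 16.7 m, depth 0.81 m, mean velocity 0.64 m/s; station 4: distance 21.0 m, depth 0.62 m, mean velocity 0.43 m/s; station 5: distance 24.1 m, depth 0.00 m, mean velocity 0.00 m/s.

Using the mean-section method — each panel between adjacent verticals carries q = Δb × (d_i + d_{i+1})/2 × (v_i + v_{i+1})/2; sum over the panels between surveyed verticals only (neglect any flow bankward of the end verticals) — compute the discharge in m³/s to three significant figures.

Panel 1-2: Δb = 5 m, d̄ = (0.00+0.69)/2 = 0.345, v̄ = (0.00+0.43)/2 = 0.215 → q = 5×0.345×0.215 = 0.3709 m³/s
Panel 2-3: Δb = 11.7 m, d̄ = (0.69+0.81)/2 = 0.75, v̄ = (0.43+0.64)/2 = 0.535 → q = 11.7×0.75×0.535 = 4.695 m³/s
Panel 3-4: Δb = 4.3 m, d̄ = (0.81+0.62)/2 = 0.715, v̄ = (0.64+0.43)/2 = 0.535 → q = 4.3×0.715×0.535 = 1.645 m³/s
Panel 4-5: Δb = 3.1 m, d̄ = (0.62+0.00)/2 = 0.31, v̄ = (0.43+0.00)/2 = 0.215 → q = 3.1×0.31×0.215 = 0.2066 m³/s
Q = Σ q = 6.917 m³/s

6.92 m³/s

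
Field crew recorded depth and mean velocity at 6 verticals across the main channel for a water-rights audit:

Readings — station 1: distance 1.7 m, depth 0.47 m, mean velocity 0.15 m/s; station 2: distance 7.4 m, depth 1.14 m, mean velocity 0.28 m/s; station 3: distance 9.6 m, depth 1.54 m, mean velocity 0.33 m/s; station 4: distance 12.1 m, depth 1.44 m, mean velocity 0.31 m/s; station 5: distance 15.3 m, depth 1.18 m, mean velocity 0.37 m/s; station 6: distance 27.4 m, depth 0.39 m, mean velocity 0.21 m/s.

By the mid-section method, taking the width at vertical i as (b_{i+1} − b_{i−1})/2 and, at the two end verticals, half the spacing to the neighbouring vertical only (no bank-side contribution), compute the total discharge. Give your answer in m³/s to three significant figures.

w_1 = (7.4 − 1.7)/2 = 2.85 m; q_1 = 0.15 × 0.47 × 2.85 = 0.2009 m³/s
w_2 = (9.6 − 1.7)/2 = 3.95 m; q_2 = 0.28 × 1.14 × 3.95 = 1.261 m³/s
w_3 = (12.1 − 7.4)/2 = 2.35 m; q_3 = 0.33 × 1.54 × 2.35 = 1.194 m³/s
w_4 = (15.3 − 9.6)/2 = 2.85 m; q_4 = 0.31 × 1.44 × 2.85 = 1.272 m³/s
w_5 = (27.4 − 12.1)/2 = 7.65 m; q_5 = 0.37 × 1.18 × 7.65 = 3.340 m³/s
w_6 = (27.4 − 15.3)/2 = 6.05 m; q_6 = 0.21 × 0.39 × 6.05 = 0.4955 m³/s
Q = Σ qᵢ = 7.764 m³/s

7.76 m³/s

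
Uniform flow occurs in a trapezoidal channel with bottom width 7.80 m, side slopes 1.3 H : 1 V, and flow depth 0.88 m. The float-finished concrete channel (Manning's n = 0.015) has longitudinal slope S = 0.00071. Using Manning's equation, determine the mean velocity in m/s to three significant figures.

A = (b + z·y)·y = (7.80 + 1.3×0.88)×0.88 = 7.871 m²
P = b + 2y√(1+z²) = 7.80 + 2×0.88×√(1+1.3²) = 10.69 m
R = A/P = 7.871/10.69 = 0.7365 m
Q = (1/n)·A·R^(2/3)·S^(1/2) = (1/0.015) × 7.871 × 0.7365^(2/3) × 0.00071^(1/2) = 11.40 m³/s
V = Q/A = 11.40/7.871 = 1.449 m/s

1.45 m/s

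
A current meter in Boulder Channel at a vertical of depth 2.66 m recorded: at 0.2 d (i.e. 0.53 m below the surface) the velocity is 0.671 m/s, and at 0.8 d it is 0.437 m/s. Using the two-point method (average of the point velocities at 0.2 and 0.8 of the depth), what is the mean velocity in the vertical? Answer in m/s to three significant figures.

0.554 m/s

v̄ = (0.671 + 0.437) / 2 = 0.5540 m/s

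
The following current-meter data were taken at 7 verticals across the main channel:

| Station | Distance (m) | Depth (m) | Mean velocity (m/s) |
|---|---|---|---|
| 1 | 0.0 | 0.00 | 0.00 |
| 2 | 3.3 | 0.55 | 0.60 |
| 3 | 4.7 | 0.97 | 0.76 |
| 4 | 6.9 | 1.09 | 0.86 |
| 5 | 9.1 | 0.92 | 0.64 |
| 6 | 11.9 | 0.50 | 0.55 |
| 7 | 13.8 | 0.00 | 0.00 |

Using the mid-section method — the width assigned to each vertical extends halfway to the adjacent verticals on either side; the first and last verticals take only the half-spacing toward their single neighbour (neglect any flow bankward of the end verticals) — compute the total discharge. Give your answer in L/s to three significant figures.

w_2 = (4.7 − 0.0)/2 = 2.35 m; q_2 = 0.60 × 0.55 × 2.35 = 0.7755 m³/s
w_3 = (6.9 − 3.3)/2 = 1.8 m; q_3 = 0.76 × 0.97 × 1.8 = 1.327 m³/s
w_4 = (9.1 − 4.7)/2 = 2.2 m; q_4 = 0.86 × 1.09 × 2.2 = 2.062 m³/s
w_5 = (11.9 − 6.9)/2 = 2.5 m; q_5 = 0.64 × 0.92 × 2.5 = 1.472 m³/s
w_6 = (13.8 − 9.1)/2 = 2.35 m; q_6 = 0.55 × 0.50 × 2.35 = 0.6463 m³/s
Stations 1, 7 contribute zero (depth or velocity is 0).
Q = Σ qᵢ = 6.283 m³/s
= 6.283 × 1000 = 6283 L/s

6280 L/s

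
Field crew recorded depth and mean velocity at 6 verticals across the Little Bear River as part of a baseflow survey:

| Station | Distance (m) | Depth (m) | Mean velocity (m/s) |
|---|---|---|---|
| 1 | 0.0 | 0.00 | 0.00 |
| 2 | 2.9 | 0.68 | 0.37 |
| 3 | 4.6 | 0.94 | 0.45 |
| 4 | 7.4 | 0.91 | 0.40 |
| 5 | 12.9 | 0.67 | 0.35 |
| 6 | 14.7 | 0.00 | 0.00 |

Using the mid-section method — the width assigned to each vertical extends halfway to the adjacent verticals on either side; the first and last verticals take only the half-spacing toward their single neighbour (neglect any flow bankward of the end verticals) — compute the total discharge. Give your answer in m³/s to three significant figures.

3.90 m³/s

w_2 = (4.6 − 0.0)/2 = 2.3 m; q_2 = 0.37 × 0.68 × 2.3 = 0.5787 m³/s
w_3 = (7.4 − 2.9)/2 = 2.25 m; q_3 = 0.45 × 0.94 × 2.25 = 0.9518 m³/s
w_4 = (12.9 − 4.6)/2 = 4.15 m; q_4 = 0.40 × 0.91 × 4.15 = 1.511 m³/s
w_5 = (14.7 − 7.4)/2 = 3.65 m; q_5 = 0.35 × 0.67 × 3.65 = 0.8559 m³/s
Stations 1, 6 contribute zero (depth or velocity is 0).
Q = Σ qᵢ = 3.897 m³/s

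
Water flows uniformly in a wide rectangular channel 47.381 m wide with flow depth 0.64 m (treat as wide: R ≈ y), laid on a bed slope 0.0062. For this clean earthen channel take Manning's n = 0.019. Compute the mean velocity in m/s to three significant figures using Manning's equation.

A = b·y = 47.381 × 0.64 = 30.32 m²
Wide channel: R ≈ y = 0.64 m
Q = (1/n)·A·R^(2/3)·S^(1/2) = (1/0.019) × 30.32 × 0.6400^(2/3) × 0.0062^(1/2) = 93.33 m³/s
V = Q/A = 93.33/30.32 = 3.078 m/s

3.08 m/s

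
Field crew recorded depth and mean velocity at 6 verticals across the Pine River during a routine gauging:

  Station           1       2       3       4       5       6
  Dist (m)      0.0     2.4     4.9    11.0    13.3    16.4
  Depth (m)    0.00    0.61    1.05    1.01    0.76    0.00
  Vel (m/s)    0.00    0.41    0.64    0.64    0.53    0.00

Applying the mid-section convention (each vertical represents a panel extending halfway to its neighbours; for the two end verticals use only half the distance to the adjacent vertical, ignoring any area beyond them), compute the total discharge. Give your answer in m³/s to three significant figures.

w_2 = (4.9 − 0.0)/2 = 2.45 m; q_2 = 0.41 × 0.61 × 2.45 = 0.6127 m³/s
w_3 = (11.0 − 2.4)/2 = 4.3 m; q_3 = 0.64 × 1.05 × 4.3 = 2.890 m³/s
w_4 = (13.3 − 4.9)/2 = 4.2 m; q_4 = 0.64 × 1.01 × 4.2 = 2.715 m³/s
w_5 = (16.4 − 11.0)/2 = 2.7 m; q_5 = 0.53 × 0.76 × 2.7 = 1.088 m³/s
Stations 1, 6 contribute zero (depth or velocity is 0).
Q = Σ qᵢ = 7.305 m³/s

7.30 m³/s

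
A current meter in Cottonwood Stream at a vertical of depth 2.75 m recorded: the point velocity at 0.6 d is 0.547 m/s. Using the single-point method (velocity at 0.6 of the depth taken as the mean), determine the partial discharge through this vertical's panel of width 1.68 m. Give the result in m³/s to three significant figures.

2.53 m³/s

v̄ = v₀.₆ = 0.547 m/s
q = v̄ × d × w = 0.5470 × 2.75 × 1.68 = 2.527 m³/s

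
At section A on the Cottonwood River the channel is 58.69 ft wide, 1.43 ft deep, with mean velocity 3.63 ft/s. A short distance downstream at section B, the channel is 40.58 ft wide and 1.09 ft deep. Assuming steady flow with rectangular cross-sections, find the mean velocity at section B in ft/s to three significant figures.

Q = A₁V₁ = (58.69×1.43) × 3.63 = 304.7 ft³/s
A₂ = 40.58 × 1.09 = 44.23 ft²
V₂ = Q/A₂ = 304.7/44.23 = 6.888 ft/s

6.89 ft/s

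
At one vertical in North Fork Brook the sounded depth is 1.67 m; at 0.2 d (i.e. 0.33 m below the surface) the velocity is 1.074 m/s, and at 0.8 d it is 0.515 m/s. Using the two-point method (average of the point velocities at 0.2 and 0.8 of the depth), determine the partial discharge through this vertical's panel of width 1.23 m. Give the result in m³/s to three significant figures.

v̄ = (1.074 + 0.515) / 2 = 0.7945 m/s
q = v̄ × d × w = 0.7945 × 1.67 × 1.23 = 1.632 m³/s

1.63 m³/s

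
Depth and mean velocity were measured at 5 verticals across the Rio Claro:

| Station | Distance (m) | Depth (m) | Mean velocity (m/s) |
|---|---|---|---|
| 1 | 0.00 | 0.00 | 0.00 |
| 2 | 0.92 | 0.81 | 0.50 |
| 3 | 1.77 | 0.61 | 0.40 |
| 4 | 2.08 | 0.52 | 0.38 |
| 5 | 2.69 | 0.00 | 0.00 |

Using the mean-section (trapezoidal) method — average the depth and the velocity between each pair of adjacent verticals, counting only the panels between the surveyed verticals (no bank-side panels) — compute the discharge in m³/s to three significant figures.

0.463 m³/s

Panel 1-2: Δb = 0.92 m, d̄ = (0.00+0.81)/2 = 0.405, v̄ = (0.00+0.50)/2 = 0.25 → q = 0.92×0.405×0.25 = 0.09315 m³/s
Panel 2-3: Δb = 0.85 m, d̄ = (0.81+0.61)/2 = 0.71, v̄ = (0.50+0.40)/2 = 0.45 → q = 0.85×0.71×0.45 = 0.2716 m³/s
Panel 3-4: Δb = 0.31 m, d̄ = (0.61+0.52)/2 = 0.565, v̄ = (0.40+0.38)/2 = 0.39 → q = 0.31×0.565×0.39 = 0.06831 m³/s
Panel 4-5: Δb = 0.61 m, d̄ = (0.52+0.00)/2 = 0.26, v̄ = (0.38+0.00)/2 = 0.19 → q = 0.61×0.26×0.19 = 0.03013 m³/s
Q = Σ q = 0.4632 m³/s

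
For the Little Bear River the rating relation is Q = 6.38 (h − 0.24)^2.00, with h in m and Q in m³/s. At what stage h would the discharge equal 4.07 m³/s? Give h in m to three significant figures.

1.04 m

h − h₀ = (Q/C)^(1/b) = (4.07/6.38)^(1/2.00) = 0.7987 m
h = 0.24 + 0.7987 = 1.039 m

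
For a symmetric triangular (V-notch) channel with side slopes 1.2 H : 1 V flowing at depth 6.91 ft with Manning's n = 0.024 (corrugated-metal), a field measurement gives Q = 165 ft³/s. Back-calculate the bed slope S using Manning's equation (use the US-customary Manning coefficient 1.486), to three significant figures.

A = z·y² = 1.2×6.91² = 57.30 ft²
P = 2y√(1+z²) = 2×6.91×√(1+1.2²) = 21.59 ft
R = A/P = 57.30/21.59 = 2.654 ft
S = (Q·n / (1.486·A·R^(2/3)))² = (165×0.024 / (1.486×57.30×1.917))² = 0.0005886

0.000589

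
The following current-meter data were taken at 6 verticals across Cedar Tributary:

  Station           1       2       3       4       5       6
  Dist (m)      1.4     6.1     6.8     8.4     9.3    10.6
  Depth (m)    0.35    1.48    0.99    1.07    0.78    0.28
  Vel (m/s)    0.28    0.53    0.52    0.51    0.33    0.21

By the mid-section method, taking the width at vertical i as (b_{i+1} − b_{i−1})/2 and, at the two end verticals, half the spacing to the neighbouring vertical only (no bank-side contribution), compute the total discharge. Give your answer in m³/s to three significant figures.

w_1 = (6.1 − 1.4)/2 = 2.35 m; q_1 = 0.28 × 0.35 × 2.35 = 0.2303 m³/s
w_2 = (6.8 − 1.4)/2 = 2.7 m; q_2 = 0.53 × 1.48 × 2.7 = 2.118 m³/s
w_3 = (8.4 − 6.1)/2 = 1.15 m; q_3 = 0.52 × 0.99 × 1.15 = 0.5920 m³/s
w_4 = (9.3 − 6.8)/2 = 1.25 m; q_4 = 0.51 × 1.07 × 1.25 = 0.6821 m³/s
w_5 = (10.6 − 8.4)/2 = 1.1 m; q_5 = 0.33 × 0.78 × 1.1 = 0.2831 m³/s
w_6 = (10.6 − 9.3)/2 = 0.65 m; q_6 = 0.21 × 0.28 × 0.65 = 0.03822 m³/s
Q = Σ qᵢ = 3.944 m³/s

3.94 m³/s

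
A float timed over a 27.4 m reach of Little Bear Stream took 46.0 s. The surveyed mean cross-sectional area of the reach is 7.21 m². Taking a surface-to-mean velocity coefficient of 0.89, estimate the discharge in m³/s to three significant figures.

3.82 m³/s

v_surface = L / t̄ = 27.4 / 46 = 0.5957 m/s
v_mean = 0.89 × 0.5957 = 0.5301 m/s
Q = A × v_mean = 7.21 × 0.5301 = 3.822 m³/s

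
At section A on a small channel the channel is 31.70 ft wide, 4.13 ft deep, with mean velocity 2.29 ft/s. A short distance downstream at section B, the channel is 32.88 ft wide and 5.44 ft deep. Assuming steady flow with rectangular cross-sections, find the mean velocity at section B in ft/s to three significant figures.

1.68 ft/s

Q = A₁V₁ = (31.70×4.13) × 2.29 = 299.8 ft³/s
A₂ = 32.88 × 5.44 = 178.9 ft²
V₂ = Q/A₂ = 299.8/178.9 = 1.676 ft/s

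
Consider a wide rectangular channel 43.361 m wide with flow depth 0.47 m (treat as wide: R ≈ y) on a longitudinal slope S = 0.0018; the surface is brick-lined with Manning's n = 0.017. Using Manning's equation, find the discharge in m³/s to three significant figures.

A = b·y = 43.361 × 0.47 = 20.38 m²
Wide channel: R ≈ y = 0.47 m
Q = (1/n)·A·R^(2/3)·S^(1/2) = (1/0.017) × 20.38 × 0.4700^(2/3) × 0.0018^(1/2) = 30.75 m³/s

30.7 m³/s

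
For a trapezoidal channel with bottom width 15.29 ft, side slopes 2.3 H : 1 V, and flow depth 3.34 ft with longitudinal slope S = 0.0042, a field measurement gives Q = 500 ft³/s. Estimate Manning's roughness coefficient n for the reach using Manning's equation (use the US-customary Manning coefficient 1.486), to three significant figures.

A = (b + z·y)·y = (15.29 + 2.3×3.34)×3.34 = 76.73 ft²
P = b + 2y√(1+z²) = 15.29 + 2×3.34×√(1+2.3²) = 32.04 ft
R = A/P = 76.73/32.04 = 2.394 ft
n = (1.486/Q)·A·R^(2/3)·S^(1/2) = (1.486/500) × 76.73 × 1.790 × 0.06481 = 0.02645

0.0264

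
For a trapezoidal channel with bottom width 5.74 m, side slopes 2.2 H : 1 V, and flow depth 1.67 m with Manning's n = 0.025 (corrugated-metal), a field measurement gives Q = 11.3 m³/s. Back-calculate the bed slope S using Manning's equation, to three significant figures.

0.000272

A = (b + z·y)·y = (5.74 + 2.2×1.67)×1.67 = 15.72 m²
P = b + 2y√(1+z²) = 5.74 + 2×1.67×√(1+2.2²) = 13.81 m
R = A/P = 15.72/13.81 = 1.138 m
S = (Q·n / (1·A·R^(2/3)))² = (11.3×0.025 / (1×15.72×1.090))² = 0.0002717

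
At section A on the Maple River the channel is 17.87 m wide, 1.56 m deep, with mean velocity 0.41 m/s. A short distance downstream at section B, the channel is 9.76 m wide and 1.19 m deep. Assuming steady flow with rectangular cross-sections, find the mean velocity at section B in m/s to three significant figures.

Q = A₁V₁ = (17.87×1.56) × 0.41 = 11.43 m³/s
A₂ = 9.76 × 1.19 = 11.61 m²
V₂ = Q/A₂ = 11.43/11.61 = 0.9841 m/s

0.984 m/s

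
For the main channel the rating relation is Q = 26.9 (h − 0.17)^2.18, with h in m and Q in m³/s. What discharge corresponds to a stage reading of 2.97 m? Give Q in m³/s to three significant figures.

Q = 26.9 × (2.97 − 0.17)^2.18 = 26.9 × 2.8^2.18 = 253.8 m³/s

254 m³/s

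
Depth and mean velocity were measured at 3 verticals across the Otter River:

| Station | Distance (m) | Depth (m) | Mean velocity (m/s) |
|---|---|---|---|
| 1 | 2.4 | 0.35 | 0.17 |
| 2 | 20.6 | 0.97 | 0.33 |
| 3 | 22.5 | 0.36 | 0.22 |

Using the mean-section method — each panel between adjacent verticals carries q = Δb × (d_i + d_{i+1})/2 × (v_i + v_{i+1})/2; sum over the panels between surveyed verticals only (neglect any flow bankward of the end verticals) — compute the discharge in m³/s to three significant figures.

3.35 m³/s

Panel 1-2: Δb = 18.2 m, d̄ = (0.35+0.97)/2 = 0.66, v̄ = (0.17+0.33)/2 = 0.25 → q = 18.2×0.66×0.25 = 3.003 m³/s
Panel 2-3: Δb = 1.9 m, d̄ = (0.97+0.36)/2 = 0.665, v̄ = (0.33+0.22)/2 = 0.275 → q = 1.9×0.665×0.275 = 0.3475 m³/s
Q = Σ q = 3.350 m³/s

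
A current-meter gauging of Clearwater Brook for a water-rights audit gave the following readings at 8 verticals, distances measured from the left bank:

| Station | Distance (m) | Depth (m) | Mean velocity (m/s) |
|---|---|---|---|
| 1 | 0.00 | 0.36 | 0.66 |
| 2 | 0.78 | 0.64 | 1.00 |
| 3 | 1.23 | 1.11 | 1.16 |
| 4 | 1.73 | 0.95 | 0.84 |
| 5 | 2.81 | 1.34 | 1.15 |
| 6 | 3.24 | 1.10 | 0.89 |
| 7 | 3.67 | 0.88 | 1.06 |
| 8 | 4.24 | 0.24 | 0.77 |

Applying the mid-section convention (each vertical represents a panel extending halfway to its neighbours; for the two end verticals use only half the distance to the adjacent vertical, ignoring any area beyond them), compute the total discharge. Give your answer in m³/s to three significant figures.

w_1 = (0.78 − 0.00)/2 = 0.39 m; q_1 = 0.66 × 0.36 × 0.39 = 0.09266 m³/s
w_2 = (1.23 − 0.00)/2 = 0.615 m; q_2 = 1.00 × 0.64 × 0.615 = 0.3936 m³/s
w_3 = (1.73 − 0.78)/2 = 0.475 m; q_3 = 1.16 × 1.11 × 0.475 = 0.6116 m³/s
w_4 = (2.81 − 1.23)/2 = 0.79 m; q_4 = 0.84 × 0.95 × 0.79 = 0.6304 m³/s
w_5 = (3.24 − 1.73)/2 = 0.755 m; q_5 = 1.15 × 1.34 × 0.755 = 1.163 m³/s
w_6 = (3.67 − 2.81)/2 = 0.43 m; q_6 = 0.89 × 1.10 × 0.43 = 0.4210 m³/s
w_7 = (4.24 − 3.24)/2 = 0.5 m; q_7 = 1.06 × 0.88 × 0.5 = 0.4664 m³/s
w_8 = (4.24 − 3.67)/2 = 0.285 m; q_8 = 0.77 × 0.24 × 0.285 = 0.05267 m³/s
Q = Σ qᵢ = 3.832 m³/s

3.83 m³/s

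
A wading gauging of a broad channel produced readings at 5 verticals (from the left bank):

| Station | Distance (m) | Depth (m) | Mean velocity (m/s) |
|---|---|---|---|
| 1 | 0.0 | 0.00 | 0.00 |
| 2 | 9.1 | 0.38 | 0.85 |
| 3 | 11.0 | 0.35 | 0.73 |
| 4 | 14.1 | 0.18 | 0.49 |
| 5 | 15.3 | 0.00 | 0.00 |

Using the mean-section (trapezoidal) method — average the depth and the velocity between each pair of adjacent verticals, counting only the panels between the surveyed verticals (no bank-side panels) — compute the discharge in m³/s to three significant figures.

Panel 1-2: Δb = 9.1 m, d̄ = (0.00+0.38)/2 = 0.19, v̄ = (0.00+0.85)/2 = 0.425 → q = 9.1×0.19×0.425 = 0.7348 m³/s
Panel 2-3: Δb = 1.9 m, d̄ = (0.38+0.35)/2 = 0.365, v̄ = (0.85+0.73)/2 = 0.79 → q = 1.9×0.365×0.79 = 0.5479 m³/s
Panel 3-4: Δb = 3.1 m, d̄ = (0.35+0.18)/2 = 0.265, v̄ = (0.73+0.49)/2 = 0.61 → q = 3.1×0.265×0.61 = 0.5011 m³/s
Panel 4-5: Δb = 1.2 m, d̄ = (0.18+0.00)/2 = 0.09, v̄ = (0.49+0.00)/2 = 0.245 → q = 1.2×0.09×0.245 = 0.02646 m³/s
Q = Σ q = 1.810 m³/s

1.81 m³/s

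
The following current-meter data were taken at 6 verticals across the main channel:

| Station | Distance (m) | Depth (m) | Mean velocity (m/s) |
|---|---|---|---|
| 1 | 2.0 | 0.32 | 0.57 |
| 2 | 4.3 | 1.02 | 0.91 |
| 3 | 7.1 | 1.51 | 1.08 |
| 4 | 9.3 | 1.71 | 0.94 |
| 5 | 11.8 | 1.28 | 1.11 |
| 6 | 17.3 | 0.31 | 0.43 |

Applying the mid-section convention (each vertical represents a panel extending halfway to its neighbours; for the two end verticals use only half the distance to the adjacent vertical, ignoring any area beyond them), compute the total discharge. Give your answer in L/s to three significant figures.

w_1 = (4.3 − 2.0)/2 = 1.15 m; q_1 = 0.57 × 0.32 × 1.15 = 0.2098 m³/s
w_2 = (7.1 − 2.0)/2 = 2.55 m; q_2 = 0.91 × 1.02 × 2.55 = 2.367 m³/s
w_3 = (9.3 − 4.3)/2 = 2.5 m; q_3 = 1.08 × 1.51 × 2.5 = 4.077 m³/s
w_4 = (11.8 − 7.1)/2 = 2.35 m; q_4 = 0.94 × 1.71 × 2.35 = 3.777 m³/s
w_5 = (17.3 − 9.3)/2 = 4 m; q_5 = 1.11 × 1.28 × 4 = 5.683 m³/s
w_6 = (17.3 − 11.8)/2 = 2.75 m; q_6 = 0.43 × 0.31 × 2.75 = 0.3666 m³/s
Q = Σ qᵢ = 16.48 m³/s
= 16.48 × 1000 = 16480 L/s

16500 L/s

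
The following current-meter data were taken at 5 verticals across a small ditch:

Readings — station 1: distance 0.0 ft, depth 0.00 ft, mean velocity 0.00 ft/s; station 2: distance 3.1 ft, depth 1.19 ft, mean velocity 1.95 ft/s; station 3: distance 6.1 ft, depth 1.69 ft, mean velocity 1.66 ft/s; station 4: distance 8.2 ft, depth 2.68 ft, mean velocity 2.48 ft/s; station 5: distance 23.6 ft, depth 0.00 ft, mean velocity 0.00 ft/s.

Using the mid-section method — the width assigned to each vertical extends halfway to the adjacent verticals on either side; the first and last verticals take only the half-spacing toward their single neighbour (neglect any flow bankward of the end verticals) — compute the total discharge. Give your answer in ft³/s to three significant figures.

72.4 ft³/s

w_2 = (6.1 − 0.0)/2 = 3.05 ft; q_2 = 1.95 × 1.19 × 3.05 = 7.078 ft³/s
w_3 = (8.2 − 3.1)/2 = 2.55 ft; q_3 = 1.66 × 1.69 × 2.55 = 7.154 ft³/s
w_4 = (23.6 − 6.1)/2 = 8.75 ft; q_4 = 2.48 × 2.68 × 8.75 = 58.16 ft³/s
Stations 1, 5 contribute zero (depth or velocity is 0).
Q = Σ qᵢ = 72.39 ft³/s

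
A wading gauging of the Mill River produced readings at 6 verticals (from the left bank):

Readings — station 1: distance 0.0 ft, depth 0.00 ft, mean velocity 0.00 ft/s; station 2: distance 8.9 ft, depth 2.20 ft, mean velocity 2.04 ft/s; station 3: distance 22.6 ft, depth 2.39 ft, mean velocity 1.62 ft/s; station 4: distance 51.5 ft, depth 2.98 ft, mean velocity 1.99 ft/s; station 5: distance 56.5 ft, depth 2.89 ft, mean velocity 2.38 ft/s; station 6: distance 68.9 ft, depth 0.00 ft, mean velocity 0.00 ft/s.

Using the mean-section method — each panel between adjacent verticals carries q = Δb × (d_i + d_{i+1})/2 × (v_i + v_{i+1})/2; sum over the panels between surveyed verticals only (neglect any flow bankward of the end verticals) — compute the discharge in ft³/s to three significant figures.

261 ft³/s

Panel 1-2: Δb = 8.9 ft, d̄ = (0.00+2.20)/2 = 1.1, v̄ = (0.00+2.04)/2 = 1.02 → q = 8.9×1.1×1.02 = 9.986 ft³/s
Panel 2-3: Δb = 13.7 ft, d̄ = (2.20+2.39)/2 = 2.295, v̄ = (2.04+1.62)/2 = 1.83 → q = 13.7×2.295×1.83 = 57.54 ft³/s
Panel 3-4: Δb = 28.9 ft, d̄ = (2.39+2.98)/2 = 2.685, v̄ = (1.62+1.99)/2 = 1.805 → q = 28.9×2.685×1.805 = 140.1 ft³/s
Panel 4-5: Δb = 5 ft, d̄ = (2.98+2.89)/2 = 2.935, v̄ = (1.99+2.38)/2 = 2.185 → q = 5×2.935×2.185 = 32.06 ft³/s
Panel 5-6: Δb = 12.4 ft, d̄ = (2.89+0.00)/2 = 1.445, v̄ = (2.38+0.00)/2 = 1.19 → q = 12.4×1.445×1.19 = 21.32 ft³/s
Q = Σ q = 261.0 ft³/s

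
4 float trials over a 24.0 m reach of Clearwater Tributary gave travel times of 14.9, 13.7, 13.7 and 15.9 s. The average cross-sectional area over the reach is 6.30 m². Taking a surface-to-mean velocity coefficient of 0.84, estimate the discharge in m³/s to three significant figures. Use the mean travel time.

8.73 m³/s

t̄ = (14.9 + 13.7 + 13.7 + 15.9) / 4 = 14.55 s
v_surface = L / t̄ = 24.0 / 14.55 = 1.649 m/s
v_mean = 0.84 × 1.649 = 1.386 m/s
Q = A × v_mean = 6.30 × 1.386 = 8.729 m³/s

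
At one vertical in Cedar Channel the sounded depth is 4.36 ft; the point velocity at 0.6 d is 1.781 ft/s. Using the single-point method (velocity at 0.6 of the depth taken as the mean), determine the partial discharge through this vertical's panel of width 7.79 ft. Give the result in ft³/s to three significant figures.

v̄ = v₀.₆ = 1.781 ft/s
q = v̄ × d × w = 1.781 × 4.36 × 7.79 = 60.49 ft³/s

60.5 ft³/s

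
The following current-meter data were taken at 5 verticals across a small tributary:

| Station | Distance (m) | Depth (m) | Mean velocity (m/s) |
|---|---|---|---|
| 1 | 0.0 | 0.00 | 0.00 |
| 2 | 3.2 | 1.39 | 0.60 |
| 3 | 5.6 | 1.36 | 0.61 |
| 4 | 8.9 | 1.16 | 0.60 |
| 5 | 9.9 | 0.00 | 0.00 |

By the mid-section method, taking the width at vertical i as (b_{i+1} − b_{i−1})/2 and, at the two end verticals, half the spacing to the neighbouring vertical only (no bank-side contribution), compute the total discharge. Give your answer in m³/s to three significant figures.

6.20 m³/s

w_2 = (5.6 − 0.0)/2 = 2.8 m; q_2 = 0.60 × 1.39 × 2.8 = 2.335 m³/s
w_3 = (8.9 − 3.2)/2 = 2.85 m; q_3 = 0.61 × 1.36 × 2.85 = 2.364 m³/s
w_4 = (9.9 − 5.6)/2 = 2.15 m; q_4 = 0.60 × 1.16 × 2.15 = 1.496 m³/s
Stations 1, 5 contribute zero (depth or velocity is 0).
Q = Σ qᵢ = 6.196 m³/s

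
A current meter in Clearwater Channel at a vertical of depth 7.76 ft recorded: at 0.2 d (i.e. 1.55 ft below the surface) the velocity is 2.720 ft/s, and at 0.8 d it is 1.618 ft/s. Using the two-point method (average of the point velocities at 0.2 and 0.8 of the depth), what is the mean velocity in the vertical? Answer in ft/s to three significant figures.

v̄ = (2.720 + 1.618) / 2 = 2.169 ft/s

2.17 ft/s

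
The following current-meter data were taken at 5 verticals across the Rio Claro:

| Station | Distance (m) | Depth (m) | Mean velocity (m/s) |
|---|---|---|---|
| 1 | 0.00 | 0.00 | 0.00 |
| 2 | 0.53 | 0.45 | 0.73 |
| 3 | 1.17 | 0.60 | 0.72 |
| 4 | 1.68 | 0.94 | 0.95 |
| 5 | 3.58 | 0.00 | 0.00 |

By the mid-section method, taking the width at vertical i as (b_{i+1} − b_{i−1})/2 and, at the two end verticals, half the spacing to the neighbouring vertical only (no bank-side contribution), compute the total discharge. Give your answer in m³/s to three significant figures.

1.52 m³/s

w_2 = (1.17 − 0.00)/2 = 0.585 m; q_2 = 0.73 × 0.45 × 0.585 = 0.1922 m³/s
w_3 = (1.68 − 0.53)/2 = 0.575 m; q_3 = 0.72 × 0.60 × 0.575 = 0.2484 m³/s
w_4 = (3.58 − 1.17)/2 = 1.205 m; q_4 = 0.95 × 0.94 × 1.205 = 1.076 m³/s
Stations 1, 5 contribute zero (depth or velocity is 0).
Q = Σ qᵢ = 1.517 m³/s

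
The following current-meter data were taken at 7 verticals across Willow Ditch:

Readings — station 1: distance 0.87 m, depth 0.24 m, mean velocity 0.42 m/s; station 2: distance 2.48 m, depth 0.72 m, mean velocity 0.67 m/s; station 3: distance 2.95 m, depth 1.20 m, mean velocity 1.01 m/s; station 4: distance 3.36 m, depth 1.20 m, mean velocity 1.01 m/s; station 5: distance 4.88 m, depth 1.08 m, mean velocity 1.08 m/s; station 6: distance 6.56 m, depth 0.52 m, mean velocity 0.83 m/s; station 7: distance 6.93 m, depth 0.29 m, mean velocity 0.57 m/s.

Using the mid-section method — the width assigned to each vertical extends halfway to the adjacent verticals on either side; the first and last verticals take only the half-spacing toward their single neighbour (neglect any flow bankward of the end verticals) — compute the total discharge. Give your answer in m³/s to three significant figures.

w_1 = (2.48 − 0.87)/2 = 0.805 m; q_1 = 0.42 × 0.24 × 0.805 = 0.08114 m³/s
w_2 = (2.95 − 0.87)/2 = 1.04 m; q_2 = 0.67 × 0.72 × 1.04 = 0.5017 m³/s
w_3 = (3.36 − 2.48)/2 = 0.44 m; q_3 = 1.01 × 1.20 × 0.44 = 0.5333 m³/s
w_4 = (4.88 − 2.95)/2 = 0.965 m; q_4 = 1.01 × 1.20 × 0.965 = 1.170 m³/s
w_5 = (6.56 − 3.36)/2 = 1.6 m; q_5 = 1.08 × 1.08 × 1.6 = 1.866 m³/s
w_6 = (6.93 − 4.88)/2 = 1.025 m; q_6 = 0.83 × 0.52 × 1.025 = 0.4424 m³/s
w_7 = (6.93 − 6.56)/2 = 0.185 m; q_7 = 0.57 × 0.29 × 0.185 = 0.03058 m³/s
Q = Σ qᵢ = 4.625 m³/s

4.62 m³/s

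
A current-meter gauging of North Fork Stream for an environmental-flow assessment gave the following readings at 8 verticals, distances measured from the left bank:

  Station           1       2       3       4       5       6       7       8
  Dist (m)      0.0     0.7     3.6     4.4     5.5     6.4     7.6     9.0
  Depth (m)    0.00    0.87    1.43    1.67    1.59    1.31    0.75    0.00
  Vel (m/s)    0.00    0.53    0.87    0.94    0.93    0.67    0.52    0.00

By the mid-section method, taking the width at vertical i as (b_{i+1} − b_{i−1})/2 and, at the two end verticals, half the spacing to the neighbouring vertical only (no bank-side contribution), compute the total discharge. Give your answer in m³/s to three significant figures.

w_2 = (3.6 − 0.0)/2 = 1.8 m; q_2 = 0.53 × 0.87 × 1.8 = 0.8300 m³/s
w_3 = (4.4 − 0.7)/2 = 1.85 m; q_3 = 0.87 × 1.43 × 1.85 = 2.302 m³/s
w_4 = (5.5 − 3.6)/2 = 0.95 m; q_4 = 0.94 × 1.67 × 0.95 = 1.491 m³/s
w_5 = (6.4 − 4.4)/2 = 1 m; q_5 = 0.93 × 1.59 × 1 = 1.479 m³/s
w_6 = (7.6 − 5.5)/2 = 1.05 m; q_6 = 0.67 × 1.31 × 1.05 = 0.9216 m³/s
w_7 = (9.0 − 6.4)/2 = 1.3 m; q_7 = 0.52 × 0.75 × 1.3 = 0.5070 m³/s
Stations 1, 8 contribute zero (depth or velocity is 0).
Q = Σ qᵢ = 7.530 m³/s

7.53 m³/s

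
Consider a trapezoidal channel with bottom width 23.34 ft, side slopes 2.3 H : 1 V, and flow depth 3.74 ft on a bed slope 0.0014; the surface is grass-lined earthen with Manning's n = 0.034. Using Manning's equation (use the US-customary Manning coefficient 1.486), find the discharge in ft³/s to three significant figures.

392 ft³/s

A = (b + z·y)·y = (23.34 + 2.3×3.74)×3.74 = 119.5 ft²
P = b + 2y√(1+z²) = 23.34 + 2×3.74×√(1+2.3²) = 42.10 ft
R = A/P = 119.5/42.10 = 2.838 ft
Q = (1.486/n)·A·R^(2/3)·S^(1/2) = (1.486/0.034) × 119.5 × 2.838^(2/3) × 0.0014^(1/2) = 391.6 ft³/s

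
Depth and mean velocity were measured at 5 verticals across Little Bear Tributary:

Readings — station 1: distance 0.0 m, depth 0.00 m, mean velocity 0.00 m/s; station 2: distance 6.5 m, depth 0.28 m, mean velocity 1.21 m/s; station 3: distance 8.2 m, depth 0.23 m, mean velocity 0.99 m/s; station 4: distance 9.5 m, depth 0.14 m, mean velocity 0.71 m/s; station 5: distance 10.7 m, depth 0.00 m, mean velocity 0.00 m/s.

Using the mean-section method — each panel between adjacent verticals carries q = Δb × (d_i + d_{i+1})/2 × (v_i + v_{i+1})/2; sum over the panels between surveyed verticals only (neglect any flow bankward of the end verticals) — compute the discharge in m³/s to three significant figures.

1.26 m³/s

Panel 1-2: Δb = 6.5 m, d̄ = (0.00+0.28)/2 = 0.14, v̄ = (0.00+1.21)/2 = 0.605 → q = 6.5×0.14×0.605 = 0.5506 m³/s
Panel 2-3: Δb = 1.7 m, d̄ = (0.28+0.23)/2 = 0.255, v̄ = (1.21+0.99)/2 = 1.1 → q = 1.7×0.255×1.1 = 0.4769 m³/s
Panel 3-4: Δb = 1.3 m, d̄ = (0.23+0.14)/2 = 0.185, v̄ = (0.99+0.71)/2 = 0.85 → q = 1.3×0.185×0.85 = 0.2044 m³/s
Panel 4-5: Δb = 1.2 m, d̄ = (0.14+0.00)/2 = 0.07, v̄ = (0.71+0.00)/2 = 0.355 → q = 1.2×0.07×0.355 = 0.02982 m³/s
Q = Σ q = 1.262 m³/s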